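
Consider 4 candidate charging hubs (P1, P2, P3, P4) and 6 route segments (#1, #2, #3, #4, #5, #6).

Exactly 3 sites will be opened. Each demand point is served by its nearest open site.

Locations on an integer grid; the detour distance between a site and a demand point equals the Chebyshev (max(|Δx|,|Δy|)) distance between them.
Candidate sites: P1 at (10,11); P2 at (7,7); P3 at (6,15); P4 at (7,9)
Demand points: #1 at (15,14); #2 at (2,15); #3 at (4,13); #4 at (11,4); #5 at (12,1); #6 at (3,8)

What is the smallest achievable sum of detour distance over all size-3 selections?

Open {P1, P2, P3}.
  #1→P1 5, #2→P3 4, #3→P3 2, #4→P2 4, #5→P2 6, #6→P2 4  ⇒ total 25.
Compare {P1, P3, P4}: total 28.
Compare {P2, P3, P4}: total 28.
No size-3 selection does better; minimum is 25.

25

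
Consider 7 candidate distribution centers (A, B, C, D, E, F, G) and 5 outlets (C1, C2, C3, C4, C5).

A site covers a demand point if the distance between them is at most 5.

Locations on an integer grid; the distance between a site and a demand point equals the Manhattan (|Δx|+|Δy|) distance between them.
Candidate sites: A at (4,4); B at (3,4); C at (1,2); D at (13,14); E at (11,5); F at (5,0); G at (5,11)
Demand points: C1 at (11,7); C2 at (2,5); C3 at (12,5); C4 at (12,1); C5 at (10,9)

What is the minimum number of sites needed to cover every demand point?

Coverage sets (demand points within 5 of each site):
  A: {C2}
  B: {C2}
  C: {C2}
  D: {}
  E: {C1, C3, C4, C5}
  F: {}
  G: {}
No single site covers all 5 demand points.
But {A, E} covers everything, so the minimum is 2.

2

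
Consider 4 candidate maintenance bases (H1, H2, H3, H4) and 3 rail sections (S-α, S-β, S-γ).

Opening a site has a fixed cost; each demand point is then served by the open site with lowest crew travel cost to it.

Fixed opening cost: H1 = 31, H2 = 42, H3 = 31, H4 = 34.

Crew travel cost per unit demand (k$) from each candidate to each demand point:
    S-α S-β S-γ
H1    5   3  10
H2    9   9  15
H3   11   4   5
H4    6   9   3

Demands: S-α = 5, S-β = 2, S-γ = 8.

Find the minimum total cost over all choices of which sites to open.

Open {H4}: assign each demand point to its cheapest open site.
  S-α→H4 5×6=30, S-β→H4 2×9=18, S-γ→H4 8×3=24
  crew travel cost 72, fixed 34 → total 106.
Compare {H1, H4}: crew travel cost 55 + fixed 65 = 120.
Compare {H3, H4}: crew travel cost 62 + fixed 65 = 127.
Compare {H1, H3}: crew travel cost 71 + fixed 62 = 133.
All other subsets cost ≥ 120. Minimum total cost: 106.

106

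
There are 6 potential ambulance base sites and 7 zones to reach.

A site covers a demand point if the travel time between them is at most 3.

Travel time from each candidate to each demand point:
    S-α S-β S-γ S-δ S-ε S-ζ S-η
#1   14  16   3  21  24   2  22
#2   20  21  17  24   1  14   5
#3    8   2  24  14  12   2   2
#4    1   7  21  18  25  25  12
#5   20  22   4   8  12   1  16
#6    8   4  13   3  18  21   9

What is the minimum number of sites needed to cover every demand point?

5

Coverage sets (demand points within 3 of each site):
  #1: {S-γ, S-ζ}
  #2: {S-ε}
  #3: {S-β, S-ζ, S-η}
  #4: {S-α}
  #5: {S-ζ}
  #6: {S-δ}
No 4 sites suffice: every size-4 union leaves at least one demand point uncovered.
But {#1, #2, #3, #4, #6} covers everything, so the minimum is 5.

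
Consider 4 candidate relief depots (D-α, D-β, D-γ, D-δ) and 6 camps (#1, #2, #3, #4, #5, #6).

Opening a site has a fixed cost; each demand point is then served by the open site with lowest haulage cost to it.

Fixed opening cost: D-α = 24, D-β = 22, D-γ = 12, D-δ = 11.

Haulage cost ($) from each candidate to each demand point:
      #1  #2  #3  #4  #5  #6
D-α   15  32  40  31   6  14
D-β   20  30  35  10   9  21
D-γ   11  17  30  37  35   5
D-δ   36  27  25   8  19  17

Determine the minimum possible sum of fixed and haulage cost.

108

Open {D-γ, D-δ}: assign each demand point to its cheapest open site.
  #1→D-γ 11, #2→D-γ 17, #3→D-δ 25, #4→D-δ 8, #5→D-δ 19, #6→D-γ 5
  haulage cost 85, fixed 23 → total 108.
Compare {D-β, D-γ}: haulage cost 82 + fixed 34 = 116.
Compare {D-α, D-γ, D-δ}: haulage cost 72 + fixed 47 = 119.
Compare {D-β, D-γ, D-δ}: haulage cost 75 + fixed 45 = 120.
All other subsets cost ≥ 116. Minimum total cost: 108.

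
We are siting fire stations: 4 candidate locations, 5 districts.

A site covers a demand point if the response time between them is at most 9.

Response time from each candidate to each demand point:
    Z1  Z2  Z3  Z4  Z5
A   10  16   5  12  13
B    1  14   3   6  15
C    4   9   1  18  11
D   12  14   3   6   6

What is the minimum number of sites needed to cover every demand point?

2

Coverage sets (demand points within 9 of each site):
  A: {Z3}
  B: {Z1, Z3, Z4}
  C: {Z1, Z2, Z3}
  D: {Z3, Z4, Z5}
No single site covers all 5 demand points.
But {C, D} covers everything, so the minimum is 2.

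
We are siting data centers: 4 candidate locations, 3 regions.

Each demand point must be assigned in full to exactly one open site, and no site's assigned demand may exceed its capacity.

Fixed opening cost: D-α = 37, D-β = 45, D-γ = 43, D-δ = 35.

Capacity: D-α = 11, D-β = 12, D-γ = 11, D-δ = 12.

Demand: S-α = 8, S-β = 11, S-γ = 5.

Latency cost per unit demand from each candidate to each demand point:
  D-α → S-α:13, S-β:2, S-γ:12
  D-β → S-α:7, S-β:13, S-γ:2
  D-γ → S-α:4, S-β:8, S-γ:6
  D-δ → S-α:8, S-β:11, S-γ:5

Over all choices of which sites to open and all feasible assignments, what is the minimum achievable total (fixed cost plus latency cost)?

189

Open {D-α, D-β, D-γ}; cheapest assignment that respects the capacities:
  D-α (cap 11, load 11): S-β — cost 11×2 = 22
  D-β (cap 12, load 5): S-γ — cost 5×2 = 10
  D-γ (cap 11, load 8): S-α — cost 8×4 = 32
  Shipping 64, fixed 125 → total 189.
  Any other capacity-feasible assignment to {D-α, D-β, D-γ} ships for at least 64.
Compare {D-α, D-γ, D-δ}: its best feasible assignment gives total 194.
Compare {D-α, D-β, D-δ}: its best feasible assignment gives total 213.
Every other set of open sites that can feasibly serve all demand totals ≥ 194 even under its best assignment. Minimum: 189.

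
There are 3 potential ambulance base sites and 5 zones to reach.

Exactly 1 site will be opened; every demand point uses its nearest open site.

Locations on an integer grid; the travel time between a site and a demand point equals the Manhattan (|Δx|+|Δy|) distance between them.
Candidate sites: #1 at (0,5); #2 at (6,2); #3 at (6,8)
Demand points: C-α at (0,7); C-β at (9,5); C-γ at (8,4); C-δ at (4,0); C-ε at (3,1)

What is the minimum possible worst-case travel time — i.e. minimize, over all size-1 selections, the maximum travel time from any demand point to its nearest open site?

Open {#1}.
  Farthest demand point is C-β at travel time 9 (to #1); all others are ≤ 9.
With {#3} the worst case is 10.
With {#2} the worst case is 11.
No size-1 selection achieves below 9.

9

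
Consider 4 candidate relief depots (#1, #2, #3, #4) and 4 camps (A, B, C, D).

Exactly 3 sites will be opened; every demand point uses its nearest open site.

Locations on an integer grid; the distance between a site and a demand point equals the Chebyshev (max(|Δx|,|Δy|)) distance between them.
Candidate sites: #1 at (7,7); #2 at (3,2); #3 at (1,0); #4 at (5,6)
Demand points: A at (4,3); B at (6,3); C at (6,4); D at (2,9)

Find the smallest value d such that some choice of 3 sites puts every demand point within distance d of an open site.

Open {#1, #2, #4}.
  Farthest demand point is B at distance 3 (to #2); all others are ≤ 3.
With {#1, #3, #4} the worst case is 3.
With {#2, #3, #4} the worst case is 3.
No size-3 selection achieves below 3.

3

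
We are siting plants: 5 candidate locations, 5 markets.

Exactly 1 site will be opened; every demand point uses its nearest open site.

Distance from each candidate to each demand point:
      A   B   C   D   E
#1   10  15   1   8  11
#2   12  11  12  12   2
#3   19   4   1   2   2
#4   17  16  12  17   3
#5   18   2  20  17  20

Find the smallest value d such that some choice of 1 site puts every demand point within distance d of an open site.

12

Open {#2}.
  Farthest demand point is A at distance 12 (to #2); all others are ≤ 12.
With {#1} the worst case is 15.
With {#4} the worst case is 17.
No size-1 selection achieves below 12.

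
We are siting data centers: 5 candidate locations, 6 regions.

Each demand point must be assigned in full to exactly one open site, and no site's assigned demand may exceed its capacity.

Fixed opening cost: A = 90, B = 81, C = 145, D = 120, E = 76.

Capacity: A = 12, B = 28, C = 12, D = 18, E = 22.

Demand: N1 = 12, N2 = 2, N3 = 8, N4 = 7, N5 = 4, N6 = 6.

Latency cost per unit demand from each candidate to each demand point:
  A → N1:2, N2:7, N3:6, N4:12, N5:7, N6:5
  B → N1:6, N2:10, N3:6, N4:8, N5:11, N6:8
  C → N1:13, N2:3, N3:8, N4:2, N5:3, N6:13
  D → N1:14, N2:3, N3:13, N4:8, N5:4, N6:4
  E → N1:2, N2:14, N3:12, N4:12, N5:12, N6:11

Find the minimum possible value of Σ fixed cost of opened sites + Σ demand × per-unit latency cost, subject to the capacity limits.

397

Open {B, E}; cheapest assignment that respects the capacities:
  B (cap 28, load 27): N2, N3, N4, N5, N6 — cost 2×10 + 8×6 + 7×8 + 4×11 + 6×8 = 216
  E (cap 22, load 12): N1 — cost 12×2 = 24
  Shipping 240, fixed 157 → total 397.
  Any other capacity-feasible assignment to {B, E} ships for at least 240.
Compare {A, B}: its best feasible assignment gives total 411.
Compare {B, D}: its best feasible assignment gives total 423.
Every other set of open sites that can feasibly serve all demand totals ≥ 411 even under its best assignment. Minimum: 397.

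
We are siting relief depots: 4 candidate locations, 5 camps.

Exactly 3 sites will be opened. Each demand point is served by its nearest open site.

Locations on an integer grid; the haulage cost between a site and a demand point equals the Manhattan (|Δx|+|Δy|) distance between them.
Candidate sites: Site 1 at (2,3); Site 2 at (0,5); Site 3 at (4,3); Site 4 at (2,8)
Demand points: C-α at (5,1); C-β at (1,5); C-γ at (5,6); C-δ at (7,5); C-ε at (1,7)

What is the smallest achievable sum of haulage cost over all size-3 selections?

15

Open {Site 2, Site 3, Site 4}.
  C-α→Site 3 3, C-β→Site 2 1, C-γ→Site 3 4, C-δ→Site 3 5, C-ε→Site 4 2  ⇒ total 15.
Compare {Site 1, Site 2, Site 3}: total 16.
Compare {Site 1, Site 3, Site 4}: total 17.
No size-3 selection does better; minimum is 15.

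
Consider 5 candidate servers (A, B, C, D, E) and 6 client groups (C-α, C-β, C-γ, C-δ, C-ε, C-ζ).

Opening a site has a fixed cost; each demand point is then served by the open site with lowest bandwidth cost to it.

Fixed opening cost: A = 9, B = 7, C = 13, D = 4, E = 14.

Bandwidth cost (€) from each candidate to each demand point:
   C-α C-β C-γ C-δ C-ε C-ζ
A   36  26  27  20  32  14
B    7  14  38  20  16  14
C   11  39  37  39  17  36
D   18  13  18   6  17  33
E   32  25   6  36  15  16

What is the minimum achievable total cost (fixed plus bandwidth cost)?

85

Open {B, D}: assign each demand point to its cheapest open site.
  C-α→B 7, C-β→D 13, C-γ→D 18, C-δ→D 6, C-ε→B 16, C-ζ→B 14
  bandwidth cost 74, fixed 11 → total 85.
Compare {B, D, E}: bandwidth cost 61 + fixed 25 = 86.
Compare {D, E}: bandwidth cost 74 + fixed 18 = 92.
Compare {A, B, D}: bandwidth cost 74 + fixed 20 = 94.
All other subsets cost ≥ 86. Minimum total cost: 85.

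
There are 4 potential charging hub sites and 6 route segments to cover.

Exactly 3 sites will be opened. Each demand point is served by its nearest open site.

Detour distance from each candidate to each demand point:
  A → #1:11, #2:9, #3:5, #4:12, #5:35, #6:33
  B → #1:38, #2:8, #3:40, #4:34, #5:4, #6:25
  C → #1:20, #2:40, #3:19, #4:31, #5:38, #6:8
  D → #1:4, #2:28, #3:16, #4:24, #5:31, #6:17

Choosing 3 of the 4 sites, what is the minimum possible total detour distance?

Open {A, B, C}.
  #1→A 11, #2→B 8, #3→A 5, #4→A 12, #5→B 4, #6→C 8  ⇒ total 48.
Compare {A, B, D}: total 50.
Compare {B, C, D}: total 64.
No size-3 selection does better; minimum is 48.

48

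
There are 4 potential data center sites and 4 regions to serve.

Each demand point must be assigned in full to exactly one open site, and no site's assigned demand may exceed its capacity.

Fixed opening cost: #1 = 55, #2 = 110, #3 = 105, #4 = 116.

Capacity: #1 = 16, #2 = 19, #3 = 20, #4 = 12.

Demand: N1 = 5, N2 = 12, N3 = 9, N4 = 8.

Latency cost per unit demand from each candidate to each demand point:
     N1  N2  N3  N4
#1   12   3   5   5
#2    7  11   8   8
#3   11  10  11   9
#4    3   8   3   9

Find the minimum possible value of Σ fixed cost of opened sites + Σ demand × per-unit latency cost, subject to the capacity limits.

Open {#1, #2, #4}; cheapest assignment that respects the capacities:
  #1 (cap 16, load 12): N2 — cost 12×3 = 36
  #2 (cap 19, load 13): N1, N4 — cost 5×7 + 8×8 = 99
  #4 (cap 12, load 9): N3 — cost 9×3 = 27
  Shipping 162, fixed 281 → total 443.
  Any other capacity-feasible assignment to {#1, #2, #4} ships for at least 162.
Compare {#1, #3}: its best feasible assignment gives total 457.
Compare {#1, #3, #4}: its best feasible assignment gives total 466.
Every other set of open sites that can feasibly serve all demand totals ≥ 457 even under its best assignment. Minimum: 443.

443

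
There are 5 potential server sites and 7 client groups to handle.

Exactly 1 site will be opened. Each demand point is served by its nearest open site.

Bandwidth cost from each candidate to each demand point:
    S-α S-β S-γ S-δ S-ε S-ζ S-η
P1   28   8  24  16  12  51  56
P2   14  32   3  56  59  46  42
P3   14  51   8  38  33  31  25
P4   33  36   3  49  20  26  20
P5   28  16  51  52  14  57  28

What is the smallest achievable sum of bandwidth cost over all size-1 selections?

187

Open {P4}.
  S-α→P4 33, S-β→P4 36, S-γ→P4 3, S-δ→P4 49, S-ε→P4 20, S-ζ→P4 26, S-η→P4 20  ⇒ total 187.
Compare {P1}: total 195.
Compare {P3}: total 200.
No size-1 selection does better; minimum is 187.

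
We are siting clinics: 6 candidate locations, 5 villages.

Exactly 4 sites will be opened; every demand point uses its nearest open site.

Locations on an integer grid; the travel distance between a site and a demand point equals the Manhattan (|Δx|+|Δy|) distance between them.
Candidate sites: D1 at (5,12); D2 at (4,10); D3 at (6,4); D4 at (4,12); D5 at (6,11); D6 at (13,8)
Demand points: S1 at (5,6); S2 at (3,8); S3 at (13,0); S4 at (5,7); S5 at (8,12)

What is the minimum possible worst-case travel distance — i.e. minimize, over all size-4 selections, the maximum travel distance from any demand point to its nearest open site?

8

Open {D1, D2, D3, D6}.
  Farthest demand point is S3 at travel distance 8 (to D6); all others are ≤ 8.
With {D1, D2, D4, D6} the worst case is 8.
With {D1, D2, D5, D6} the worst case is 8.
No size-4 selection achieves below 8.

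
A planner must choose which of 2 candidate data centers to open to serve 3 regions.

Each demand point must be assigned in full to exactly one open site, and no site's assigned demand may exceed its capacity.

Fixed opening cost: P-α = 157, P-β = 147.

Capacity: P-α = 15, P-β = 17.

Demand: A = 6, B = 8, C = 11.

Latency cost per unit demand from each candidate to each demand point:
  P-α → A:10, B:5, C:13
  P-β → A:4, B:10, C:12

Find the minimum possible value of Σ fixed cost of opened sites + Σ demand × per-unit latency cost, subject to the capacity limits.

500

Open {P-α, P-β}; cheapest assignment that respects the capacities:
  P-α (cap 15, load 8): B — cost 8×5 = 40
  P-β (cap 17, load 17): A, C — cost 6×4 + 11×12 = 156
  Shipping 196, fixed 304 → total 500.
  Any other capacity-feasible assignment to {P-α, P-β} ships for at least 196.
Total demand is 25 and no other set of sites has combined capacity ≥ 25, so {P-α, P-β} is the only feasible choice of open sites. Minimum: 500.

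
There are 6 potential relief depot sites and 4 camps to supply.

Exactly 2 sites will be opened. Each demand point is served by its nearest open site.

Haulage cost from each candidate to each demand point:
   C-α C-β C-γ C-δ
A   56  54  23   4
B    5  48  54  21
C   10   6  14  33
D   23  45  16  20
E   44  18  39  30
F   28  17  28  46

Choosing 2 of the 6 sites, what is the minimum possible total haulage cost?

34

Open {A, C}.
  C-α→C 10, C-β→C 6, C-γ→C 14, C-δ→A 4  ⇒ total 34.
Compare {B, C}: total 46.
Compare {C, D}: total 50.
No size-2 selection does better; minimum is 34.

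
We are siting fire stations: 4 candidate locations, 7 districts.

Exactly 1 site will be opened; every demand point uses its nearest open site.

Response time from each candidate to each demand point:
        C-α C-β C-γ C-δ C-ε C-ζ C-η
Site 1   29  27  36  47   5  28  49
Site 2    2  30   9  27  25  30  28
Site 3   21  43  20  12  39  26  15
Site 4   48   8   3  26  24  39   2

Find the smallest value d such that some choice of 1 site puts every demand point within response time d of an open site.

Open {Site 2}.
  Farthest demand point is C-β at response time 30 (to Site 2); all others are ≤ 30.
With {Site 3} the worst case is 43.
With {Site 4} the worst case is 48.
No size-1 selection achieves below 30.

30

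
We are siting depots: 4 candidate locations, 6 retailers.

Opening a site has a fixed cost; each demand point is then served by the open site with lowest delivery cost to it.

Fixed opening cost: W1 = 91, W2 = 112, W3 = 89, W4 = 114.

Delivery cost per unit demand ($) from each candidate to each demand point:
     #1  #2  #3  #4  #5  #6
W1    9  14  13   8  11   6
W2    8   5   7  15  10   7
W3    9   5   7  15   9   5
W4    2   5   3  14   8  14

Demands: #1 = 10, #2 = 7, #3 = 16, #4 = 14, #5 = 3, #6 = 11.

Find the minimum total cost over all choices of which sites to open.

510

Open {W1, W4}: assign each demand point to its cheapest open site.
  #1→W4 10×2=20, #2→W4 7×5=35, #3→W4 16×3=48, #4→W1 14×8=112, #5→W4 3×8=24, #6→W1 11×6=66
  delivery cost 305, fixed 205 → total 510.
Compare {W3, W4}: delivery cost 378 + fixed 203 = 581.
Compare {W1, W3, W4}: delivery cost 294 + fixed 294 = 588.
Compare {W4}: delivery cost 477 + fixed 114 = 591.
All other subsets cost ≥ 581. Minimum total cost: 510.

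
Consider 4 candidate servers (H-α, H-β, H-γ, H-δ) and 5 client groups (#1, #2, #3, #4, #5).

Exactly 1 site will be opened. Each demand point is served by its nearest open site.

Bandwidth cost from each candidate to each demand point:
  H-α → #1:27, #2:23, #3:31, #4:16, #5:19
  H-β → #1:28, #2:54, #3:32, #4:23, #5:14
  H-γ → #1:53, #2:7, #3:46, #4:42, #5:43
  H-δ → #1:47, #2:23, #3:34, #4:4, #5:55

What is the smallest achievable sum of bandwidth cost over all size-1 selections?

Open {H-α}.
  #1→H-α 27, #2→H-α 23, #3→H-α 31, #4→H-α 16, #5→H-α 19  ⇒ total 116.
Compare {H-β}: total 151.
Compare {H-δ}: total 163.
No size-1 selection does better; minimum is 116.

116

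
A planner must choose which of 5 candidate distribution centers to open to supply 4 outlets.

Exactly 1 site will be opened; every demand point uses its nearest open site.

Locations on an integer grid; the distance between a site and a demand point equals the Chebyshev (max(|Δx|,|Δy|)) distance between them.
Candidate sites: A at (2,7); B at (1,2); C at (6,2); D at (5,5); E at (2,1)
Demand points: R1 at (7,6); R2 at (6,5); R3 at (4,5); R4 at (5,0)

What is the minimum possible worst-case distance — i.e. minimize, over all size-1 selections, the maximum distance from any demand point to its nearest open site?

4

Open {C}.
  Farthest demand point is R1 at distance 4 (to C); all others are ≤ 4.
With {D} the worst case is 5.
With {E} the worst case is 5.
No size-1 selection achieves below 4.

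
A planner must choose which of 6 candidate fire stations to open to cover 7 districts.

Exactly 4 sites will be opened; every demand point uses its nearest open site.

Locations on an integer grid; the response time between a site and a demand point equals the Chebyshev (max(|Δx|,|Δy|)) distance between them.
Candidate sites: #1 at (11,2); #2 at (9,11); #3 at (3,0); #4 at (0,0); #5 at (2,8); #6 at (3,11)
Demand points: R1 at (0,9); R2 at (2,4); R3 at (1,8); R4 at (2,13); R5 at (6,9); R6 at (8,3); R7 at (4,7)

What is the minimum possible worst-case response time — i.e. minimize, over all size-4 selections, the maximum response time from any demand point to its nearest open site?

Open {#1, #2, #3, #6}.
  Farthest demand point is R2 at response time 4 (to #3); all others are ≤ 4.
With {#1, #2, #4, #6} the worst case is 4.
With {#1, #2, #5, #6} the worst case is 4.
No size-4 selection achieves below 4.

4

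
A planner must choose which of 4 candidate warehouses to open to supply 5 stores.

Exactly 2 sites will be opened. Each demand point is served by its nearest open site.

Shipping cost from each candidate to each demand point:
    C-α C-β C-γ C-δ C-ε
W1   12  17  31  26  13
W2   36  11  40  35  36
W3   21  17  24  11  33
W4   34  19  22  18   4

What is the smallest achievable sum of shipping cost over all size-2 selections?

Open {W1, W4}.
  C-α→W1 12, C-β→W1 17, C-γ→W4 22, C-δ→W4 18, C-ε→W4 4  ⇒ total 73.
Compare {W3, W4}: total 75.
Compare {W1, W3}: total 77.
No size-2 selection does better; minimum is 73.

73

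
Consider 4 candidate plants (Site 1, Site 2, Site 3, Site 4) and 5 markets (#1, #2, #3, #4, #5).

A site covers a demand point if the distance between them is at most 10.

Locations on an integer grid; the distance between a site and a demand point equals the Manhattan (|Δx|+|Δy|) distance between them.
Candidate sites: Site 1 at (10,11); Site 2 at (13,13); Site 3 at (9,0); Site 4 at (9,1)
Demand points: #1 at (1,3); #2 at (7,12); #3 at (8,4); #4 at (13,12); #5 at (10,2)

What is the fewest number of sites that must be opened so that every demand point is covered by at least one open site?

Coverage sets (demand points within 10 of each site):
  Site 1: {#2, #3, #4, #5}
  Site 2: {#2, #4}
  Site 3: {#3, #5}
  Site 4: {#1, #3, #5}
No single site covers all 5 demand points.
But {Site 1, Site 4} covers everything, so the minimum is 2.

2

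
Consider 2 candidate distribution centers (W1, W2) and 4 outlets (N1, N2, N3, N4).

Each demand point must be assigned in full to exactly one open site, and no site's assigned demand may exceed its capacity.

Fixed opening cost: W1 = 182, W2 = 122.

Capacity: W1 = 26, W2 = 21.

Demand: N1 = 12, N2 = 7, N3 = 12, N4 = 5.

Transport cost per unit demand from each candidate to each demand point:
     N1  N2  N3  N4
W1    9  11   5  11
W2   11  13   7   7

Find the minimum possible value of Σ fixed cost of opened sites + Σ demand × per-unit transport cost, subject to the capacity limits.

Open {W1, W2}; cheapest assignment that respects the capacities:
  W1 (cap 26, load 24): N1, N3 — cost 12×9 + 12×5 = 168
  W2 (cap 21, load 12): N2, N4 — cost 7×13 + 5×7 = 126
  Shipping 294, fixed 304 → total 598.
  Any other capacity-feasible assignment to {W1, W2} ships for at least 294.
Total demand is 36 and no other set of sites has combined capacity ≥ 36, so {W1, W2} is the only feasible choice of open sites. Minimum: 598.

598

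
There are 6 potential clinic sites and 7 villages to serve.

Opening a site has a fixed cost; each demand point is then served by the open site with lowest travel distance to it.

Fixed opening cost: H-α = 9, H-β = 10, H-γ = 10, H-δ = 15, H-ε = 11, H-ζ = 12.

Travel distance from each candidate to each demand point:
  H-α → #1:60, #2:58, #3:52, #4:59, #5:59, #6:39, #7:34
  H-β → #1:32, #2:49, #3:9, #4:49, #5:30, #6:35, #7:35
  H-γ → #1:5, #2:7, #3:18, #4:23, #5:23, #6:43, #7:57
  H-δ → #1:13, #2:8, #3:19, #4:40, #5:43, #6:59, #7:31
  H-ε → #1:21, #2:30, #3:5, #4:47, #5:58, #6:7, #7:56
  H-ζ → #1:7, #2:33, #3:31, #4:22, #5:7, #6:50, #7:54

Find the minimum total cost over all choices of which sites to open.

Open {H-δ, H-ε, H-ζ}: assign each demand point to its cheapest open site.
  #1→H-ζ 7, #2→H-δ 8, #3→H-ε 5, #4→H-ζ 22, #5→H-ζ 7, #6→H-ε 7, #7→H-δ 31
  travel distance 87, fixed 38 → total 125.
Compare {H-α, H-γ, H-ε, H-ζ}: travel distance 87 + fixed 42 = 129.
Compare {H-β, H-γ, H-ε, H-ζ}: travel distance 88 + fixed 43 = 131.
Compare {H-γ, H-δ, H-ε, H-ζ}: travel distance 84 + fixed 48 = 132.
All other subsets cost ≥ 129. Minimum total cost: 125.

125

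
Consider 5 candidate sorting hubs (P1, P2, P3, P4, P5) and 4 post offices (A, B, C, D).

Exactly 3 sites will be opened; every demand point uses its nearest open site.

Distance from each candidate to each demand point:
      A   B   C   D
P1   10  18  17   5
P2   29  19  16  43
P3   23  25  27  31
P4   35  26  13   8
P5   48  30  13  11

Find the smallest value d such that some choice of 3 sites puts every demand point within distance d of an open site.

Open {P1, P2, P3}.
  Farthest demand point is B at distance 18 (to P1); all others are ≤ 18.
With {P1, P2, P4} the worst case is 18.
With {P1, P2, P5} the worst case is 18.
No size-3 selection achieves below 18.

18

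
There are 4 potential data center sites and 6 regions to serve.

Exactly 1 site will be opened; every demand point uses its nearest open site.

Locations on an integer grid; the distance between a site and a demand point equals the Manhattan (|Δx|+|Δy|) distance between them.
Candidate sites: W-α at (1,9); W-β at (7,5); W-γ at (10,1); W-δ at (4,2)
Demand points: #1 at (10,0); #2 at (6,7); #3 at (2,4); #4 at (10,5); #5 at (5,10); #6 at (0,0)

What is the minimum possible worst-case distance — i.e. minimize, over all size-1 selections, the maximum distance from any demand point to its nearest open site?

9

Open {W-δ}.
  Farthest demand point is #4 at distance 9 (to W-δ); all others are ≤ 9.
With {W-β} the worst case is 12.
With {W-γ} the worst case is 14.
No size-1 selection achieves below 9.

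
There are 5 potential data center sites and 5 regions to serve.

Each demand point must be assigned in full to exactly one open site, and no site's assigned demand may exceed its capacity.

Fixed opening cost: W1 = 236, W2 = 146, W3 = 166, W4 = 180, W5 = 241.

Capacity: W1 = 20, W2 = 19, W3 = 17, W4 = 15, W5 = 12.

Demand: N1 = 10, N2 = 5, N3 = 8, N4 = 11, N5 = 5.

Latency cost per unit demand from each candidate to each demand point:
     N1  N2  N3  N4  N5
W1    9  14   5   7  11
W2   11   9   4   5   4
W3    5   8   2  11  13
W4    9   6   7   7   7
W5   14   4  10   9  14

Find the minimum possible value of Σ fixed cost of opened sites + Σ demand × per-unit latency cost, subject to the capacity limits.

Open {W1, W2}; cheapest assignment that respects the capacities:
  W1 (cap 20, load 20): N1, N2, N5 — cost 10×9 + 5×14 + 5×11 = 215
  W2 (cap 19, load 19): N3, N4 — cost 8×4 + 11×5 = 87
  Shipping 302, fixed 382 → total 684.
  Any other capacity-feasible assignment to {W1, W2} ships for at least 302.
Compare {W2, W3, W4}: its best feasible assignment gives total 694.
Compare {W1, W2, W3}: its best feasible assignment gives total 753.
Every other set of open sites that can feasibly serve all demand totals ≥ 694 even under its best assignment. Minimum: 684.

684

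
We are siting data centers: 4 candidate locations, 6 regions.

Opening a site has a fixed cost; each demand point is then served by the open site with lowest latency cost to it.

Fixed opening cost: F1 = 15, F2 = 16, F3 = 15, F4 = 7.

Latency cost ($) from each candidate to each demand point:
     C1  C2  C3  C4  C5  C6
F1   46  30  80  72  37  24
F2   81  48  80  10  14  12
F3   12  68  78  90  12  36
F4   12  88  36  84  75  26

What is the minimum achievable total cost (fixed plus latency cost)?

Open {F1, F2, F4}: assign each demand point to its cheapest open site.
  C1→F4 12, C2→F1 30, C3→F4 36, C4→F2 10, C5→F2 14, C6→F2 12
  latency cost 114, fixed 38 → total 152.
Compare {F2, F4}: latency cost 132 + fixed 23 = 155.
Compare {F1, F2, F3, F4}: latency cost 112 + fixed 53 = 165.
Compare {F2, F3, F4}: latency cost 130 + fixed 38 = 168.
All other subsets cost ≥ 155. Minimum total cost: 152.

152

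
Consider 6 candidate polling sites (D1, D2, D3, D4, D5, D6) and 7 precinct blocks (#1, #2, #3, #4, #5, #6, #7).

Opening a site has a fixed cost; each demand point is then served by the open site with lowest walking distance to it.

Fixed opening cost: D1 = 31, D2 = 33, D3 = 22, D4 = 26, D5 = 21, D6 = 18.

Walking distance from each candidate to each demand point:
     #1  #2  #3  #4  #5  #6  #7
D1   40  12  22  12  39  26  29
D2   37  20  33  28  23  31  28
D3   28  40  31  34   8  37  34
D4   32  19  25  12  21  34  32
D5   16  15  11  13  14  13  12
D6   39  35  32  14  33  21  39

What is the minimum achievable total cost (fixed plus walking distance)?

Open {D5}: assign each demand point to its cheapest open site.
  #1→D5 16, #2→D5 15, #3→D5 11, #4→D5 13, #5→D5 14, #6→D5 13, #7→D5 12
  walking distance 94, fixed 21 → total 115.
Compare {D3, D5}: walking distance 88 + fixed 43 = 131.
Compare {D5, D6}: walking distance 94 + fixed 39 = 133.
Compare {D4, D5}: walking distance 93 + fixed 47 = 140.
All other subsets cost ≥ 131. Minimum total cost: 115.

115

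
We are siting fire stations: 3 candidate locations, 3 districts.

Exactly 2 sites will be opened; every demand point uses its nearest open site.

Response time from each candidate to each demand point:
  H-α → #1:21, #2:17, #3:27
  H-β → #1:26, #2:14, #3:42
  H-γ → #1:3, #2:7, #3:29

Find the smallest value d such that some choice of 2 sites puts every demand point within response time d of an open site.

27

Open {H-α, H-β}.
  Farthest demand point is #3 at response time 27 (to H-α); all others are ≤ 27.
With {H-α, H-γ} the worst case is 27.
With {H-β, H-γ} the worst case is 29.
No size-2 selection achieves below 27.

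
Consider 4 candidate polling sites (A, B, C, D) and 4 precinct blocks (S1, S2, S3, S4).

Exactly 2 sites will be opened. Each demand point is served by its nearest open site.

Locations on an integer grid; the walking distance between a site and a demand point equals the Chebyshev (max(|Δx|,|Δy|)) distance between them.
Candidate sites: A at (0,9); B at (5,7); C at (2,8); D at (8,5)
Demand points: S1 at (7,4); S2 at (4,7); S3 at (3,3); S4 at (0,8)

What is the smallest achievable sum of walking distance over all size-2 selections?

Open {A, B}.
  S1→B 3, S2→B 1, S3→B 4, S4→A 1  ⇒ total 9.
Compare {B, C}: total 10.
Compare {C, D}: total 10.
No size-2 selection does better; minimum is 9.

9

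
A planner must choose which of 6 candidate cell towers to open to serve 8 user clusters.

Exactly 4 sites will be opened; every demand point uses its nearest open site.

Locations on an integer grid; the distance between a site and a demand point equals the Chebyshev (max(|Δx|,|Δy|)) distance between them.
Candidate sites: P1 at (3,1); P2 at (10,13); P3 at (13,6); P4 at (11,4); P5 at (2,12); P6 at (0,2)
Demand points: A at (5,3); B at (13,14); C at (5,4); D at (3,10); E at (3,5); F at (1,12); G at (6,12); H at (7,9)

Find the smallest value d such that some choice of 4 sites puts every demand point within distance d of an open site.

Open {P1, P2, P3, P5}.
  Farthest demand point is E at distance 4 (to P1); all others are ≤ 4.
With {P1, P2, P4, P5} the worst case is 4.
With {P1, P2, P5, P6} the worst case is 4.
No size-4 selection achieves below 4.

4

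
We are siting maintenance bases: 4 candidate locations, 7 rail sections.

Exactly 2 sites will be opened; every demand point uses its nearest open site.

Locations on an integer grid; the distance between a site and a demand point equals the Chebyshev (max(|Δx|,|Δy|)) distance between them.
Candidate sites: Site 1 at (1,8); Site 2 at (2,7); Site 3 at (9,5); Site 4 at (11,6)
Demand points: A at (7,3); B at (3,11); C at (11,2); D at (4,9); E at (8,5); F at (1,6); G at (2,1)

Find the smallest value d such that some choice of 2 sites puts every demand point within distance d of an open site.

6

Open {Site 2, Site 3}.
  Farthest demand point is G at distance 6 (to Site 2); all others are ≤ 6.
With {Site 2, Site 4} the worst case is 6.
With {Site 1, Site 3} the worst case is 7.
No size-2 selection achieves below 6.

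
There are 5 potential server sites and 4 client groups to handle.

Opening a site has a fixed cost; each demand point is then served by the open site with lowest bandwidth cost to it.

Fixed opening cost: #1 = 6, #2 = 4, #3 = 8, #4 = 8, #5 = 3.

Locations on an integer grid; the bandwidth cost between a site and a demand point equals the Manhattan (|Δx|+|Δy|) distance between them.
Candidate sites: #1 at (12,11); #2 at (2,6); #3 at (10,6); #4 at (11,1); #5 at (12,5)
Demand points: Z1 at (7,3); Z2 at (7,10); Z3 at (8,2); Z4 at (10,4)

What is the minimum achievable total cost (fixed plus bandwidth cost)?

Open {#3}: assign each demand point to its cheapest open site.
  Z1→#3 6, Z2→#3 7, Z3→#3 6, Z4→#3 2
  bandwidth cost 21, fixed 8 → total 29.
Compare {#5}: bandwidth cost 27 + fixed 3 = 30.
Compare {#1, #5}: bandwidth cost 23 + fixed 9 = 32.
Compare {#3, #5}: bandwidth cost 21 + fixed 11 = 32.
All other subsets cost ≥ 30. Minimum total cost: 29.

29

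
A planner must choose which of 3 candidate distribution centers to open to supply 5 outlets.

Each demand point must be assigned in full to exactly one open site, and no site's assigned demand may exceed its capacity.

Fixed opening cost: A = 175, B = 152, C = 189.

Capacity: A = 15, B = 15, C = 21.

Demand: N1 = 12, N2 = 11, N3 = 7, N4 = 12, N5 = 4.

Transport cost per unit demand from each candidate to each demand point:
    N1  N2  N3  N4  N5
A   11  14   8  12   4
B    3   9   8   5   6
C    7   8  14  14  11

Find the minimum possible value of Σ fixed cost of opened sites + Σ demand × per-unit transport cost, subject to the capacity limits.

928

Open {A, B, C}; cheapest assignment that respects the capacities:
  A (cap 15, load 15): N2, N5 — cost 11×14 + 4×4 = 170
  B (cap 15, load 12): N4 — cost 12×5 = 60
  C (cap 21, load 19): N1, N3 — cost 12×7 + 7×14 = 182
  Shipping 412, fixed 516 → total 928.
  Any other capacity-feasible assignment to {A, B, C} ships for at least 412.
Total demand is 46 and no other set of sites has combined capacity ≥ 46, so {A, B, C} is the only feasible choice of open sites. Minimum: 928.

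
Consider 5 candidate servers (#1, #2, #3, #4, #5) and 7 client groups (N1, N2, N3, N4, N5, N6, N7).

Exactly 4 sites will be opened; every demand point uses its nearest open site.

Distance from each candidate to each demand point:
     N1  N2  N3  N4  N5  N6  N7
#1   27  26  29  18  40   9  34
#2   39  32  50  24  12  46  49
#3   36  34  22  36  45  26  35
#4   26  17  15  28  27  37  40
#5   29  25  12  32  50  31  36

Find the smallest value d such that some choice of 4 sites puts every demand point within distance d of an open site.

34

Open {#1, #2, #3, #4}.
  Farthest demand point is N7 at distance 34 (to #1); all others are ≤ 34.
With {#1, #2, #3, #5} the worst case is 34.
With {#1, #2, #4, #5} the worst case is 34.
No size-4 selection achieves below 34.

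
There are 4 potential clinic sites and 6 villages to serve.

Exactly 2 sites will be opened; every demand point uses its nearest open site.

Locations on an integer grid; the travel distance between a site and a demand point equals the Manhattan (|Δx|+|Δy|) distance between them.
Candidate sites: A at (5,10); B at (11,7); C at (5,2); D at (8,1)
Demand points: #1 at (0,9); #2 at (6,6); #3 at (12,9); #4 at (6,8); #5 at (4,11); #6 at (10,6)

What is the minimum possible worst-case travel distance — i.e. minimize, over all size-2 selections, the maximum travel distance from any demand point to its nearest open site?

6

Open {A, B}.
  Farthest demand point is #1 at travel distance 6 (to A); all others are ≤ 6.
With {A, D} the worst case is 8.
With {A, C} the worst case is 9.
No size-2 selection achieves below 6.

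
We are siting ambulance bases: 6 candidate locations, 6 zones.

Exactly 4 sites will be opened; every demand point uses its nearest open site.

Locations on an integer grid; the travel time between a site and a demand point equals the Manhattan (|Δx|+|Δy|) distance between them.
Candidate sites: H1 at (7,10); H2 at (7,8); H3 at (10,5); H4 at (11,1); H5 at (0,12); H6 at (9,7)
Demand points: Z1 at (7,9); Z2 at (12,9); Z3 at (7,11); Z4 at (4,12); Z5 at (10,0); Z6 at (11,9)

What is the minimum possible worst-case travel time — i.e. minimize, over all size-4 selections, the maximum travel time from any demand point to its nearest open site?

Open {H1, H2, H3, H6}.
  Farthest demand point is Z2 at travel time 5 (to H6); all others are ≤ 5.
With {H1, H2, H4, H6} the worst case is 5.
With {H1, H3, H4, H6} the worst case is 5.
No size-4 selection achieves below 5.

5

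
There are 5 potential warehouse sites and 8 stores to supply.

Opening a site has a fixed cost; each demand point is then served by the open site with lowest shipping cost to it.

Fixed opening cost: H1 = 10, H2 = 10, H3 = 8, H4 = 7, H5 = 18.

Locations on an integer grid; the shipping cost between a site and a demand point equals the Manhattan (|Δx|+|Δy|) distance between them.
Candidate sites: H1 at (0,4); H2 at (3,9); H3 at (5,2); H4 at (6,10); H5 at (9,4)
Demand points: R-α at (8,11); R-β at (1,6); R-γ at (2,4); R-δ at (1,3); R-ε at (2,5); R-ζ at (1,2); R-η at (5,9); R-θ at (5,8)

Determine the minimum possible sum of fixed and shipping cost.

Open {H1, H4}: assign each demand point to its cheapest open site.
  R-α→H4 3, R-β→H1 3, R-γ→H1 2, R-δ→H1 2, R-ε→H1 3, R-ζ→H1 3, R-η→H4 2, R-θ→H4 3
  shipping cost 21, fixed 17 → total 38.
Compare {H1, H2}: shipping cost 25 + fixed 20 = 45.
Compare {H1, H3, H4}: shipping cost 21 + fixed 25 = 46.
Compare {H1, H2, H4}: shipping cost 21 + fixed 27 = 48.
All other subsets cost ≥ 45. Minimum total cost: 38.

38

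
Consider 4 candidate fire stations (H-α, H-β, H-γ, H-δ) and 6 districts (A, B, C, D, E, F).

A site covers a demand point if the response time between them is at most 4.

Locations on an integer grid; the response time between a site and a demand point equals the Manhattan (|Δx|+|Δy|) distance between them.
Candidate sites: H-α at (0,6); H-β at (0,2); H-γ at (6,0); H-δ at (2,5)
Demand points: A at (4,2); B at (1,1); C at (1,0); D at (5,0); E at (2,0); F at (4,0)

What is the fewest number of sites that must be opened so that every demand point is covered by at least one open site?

2

Coverage sets (demand points within 4 of each site):
  H-α: {}
  H-β: {A, B, C, E}
  H-γ: {A, D, E, F}
  H-δ: {}
No single site covers all 6 demand points.
But {H-β, H-γ} covers everything, so the minimum is 2.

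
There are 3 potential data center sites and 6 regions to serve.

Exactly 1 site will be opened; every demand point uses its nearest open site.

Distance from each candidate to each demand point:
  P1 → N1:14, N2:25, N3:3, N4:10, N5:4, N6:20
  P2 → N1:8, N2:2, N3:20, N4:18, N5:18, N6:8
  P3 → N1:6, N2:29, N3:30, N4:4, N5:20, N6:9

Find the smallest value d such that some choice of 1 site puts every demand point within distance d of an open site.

20

Open {P2}.
  Farthest demand point is N3 at distance 20 (to P2); all others are ≤ 20.
With {P1} the worst case is 25.
With {P3} the worst case is 30.
No size-1 selection achieves below 20.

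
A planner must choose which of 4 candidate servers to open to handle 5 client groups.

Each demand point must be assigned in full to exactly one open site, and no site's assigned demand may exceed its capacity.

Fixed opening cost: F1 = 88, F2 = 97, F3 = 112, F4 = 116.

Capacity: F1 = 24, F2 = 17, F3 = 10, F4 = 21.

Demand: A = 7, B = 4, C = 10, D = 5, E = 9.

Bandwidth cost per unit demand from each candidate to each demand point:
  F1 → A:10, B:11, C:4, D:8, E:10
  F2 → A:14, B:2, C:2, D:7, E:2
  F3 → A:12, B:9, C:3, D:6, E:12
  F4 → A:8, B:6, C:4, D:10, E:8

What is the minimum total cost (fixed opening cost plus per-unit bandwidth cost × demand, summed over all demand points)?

361

Open {F1, F2}; cheapest assignment that respects the capacities:
  F1 (cap 24, load 22): A, C, D — cost 7×10 + 10×4 + 5×8 = 150
  F2 (cap 17, load 13): B, E — cost 4×2 + 9×2 = 26
  Shipping 176, fixed 185 → total 361.
  Any other capacity-feasible assignment to {F1, F2} ships for at least 176.
Compare {F2, F4}: its best feasible assignment gives total 386.
Compare {F1, F4}: its best feasible assignment gives total 436.
Every other set of open sites that can feasibly serve all demand totals ≥ 386 even under its best assignment. Minimum: 361.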